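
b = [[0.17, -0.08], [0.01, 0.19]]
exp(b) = [[1.18, -0.1], [0.01, 1.21]]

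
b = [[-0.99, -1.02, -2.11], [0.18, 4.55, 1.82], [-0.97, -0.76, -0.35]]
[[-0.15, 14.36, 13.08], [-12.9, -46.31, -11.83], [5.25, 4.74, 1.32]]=b @ [[-3.48,3.39,1.03], [-4.19,-8.62,0.04], [3.73,-4.23,-6.7]]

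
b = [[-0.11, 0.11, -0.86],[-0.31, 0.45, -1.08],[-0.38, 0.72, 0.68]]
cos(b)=[[0.86, 0.28, 0.32], [-0.14, 1.28, 0.49], [0.22, -0.39, 0.97]]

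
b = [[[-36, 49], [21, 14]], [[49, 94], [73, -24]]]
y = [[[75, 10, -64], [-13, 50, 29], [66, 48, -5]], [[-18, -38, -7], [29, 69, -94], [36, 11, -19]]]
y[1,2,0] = 36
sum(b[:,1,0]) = 94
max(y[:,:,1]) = 69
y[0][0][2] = -64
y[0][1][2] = 29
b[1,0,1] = 94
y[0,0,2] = -64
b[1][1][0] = 73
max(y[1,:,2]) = -7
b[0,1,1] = 14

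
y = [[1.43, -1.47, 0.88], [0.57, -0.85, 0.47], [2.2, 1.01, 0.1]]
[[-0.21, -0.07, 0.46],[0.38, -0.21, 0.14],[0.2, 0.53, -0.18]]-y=[[-1.64, 1.4, -0.42], [-0.19, 0.64, -0.33], [-2.00, -0.48, -0.28]]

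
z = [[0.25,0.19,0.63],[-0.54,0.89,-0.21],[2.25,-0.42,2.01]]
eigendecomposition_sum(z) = [[0.50, -0.07, 0.52], [-0.4, 0.05, -0.41], [2.03, -0.28, 2.09]] + [[-0.23, 0.06, 0.07], [-0.07, 0.02, 0.02], [0.22, -0.06, -0.06]] + [[-0.02, 0.2, 0.04], [-0.08, 0.82, 0.18], [0.01, -0.08, -0.02]]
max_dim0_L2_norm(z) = 2.33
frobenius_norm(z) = 3.30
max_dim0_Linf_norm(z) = 2.25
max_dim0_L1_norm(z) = 3.04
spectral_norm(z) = 3.17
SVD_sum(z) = [[0.41, -0.10, 0.37], [-0.51, 0.12, -0.45], [2.23, -0.54, 2.00]] + [[-0.04, 0.35, 0.14], [-0.09, 0.74, 0.30], [-0.01, 0.1, 0.04]] + [[-0.12, -0.06, 0.12], [0.05, 0.03, -0.05], [0.03, 0.02, -0.03]]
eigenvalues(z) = [2.65, -0.28, 0.78]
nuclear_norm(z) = 4.27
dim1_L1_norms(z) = [1.07, 1.64, 4.68]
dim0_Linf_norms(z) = [2.25, 0.89, 2.01]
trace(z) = 3.15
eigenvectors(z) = [[-0.24, 0.72, 0.23],[0.19, 0.21, 0.97],[-0.95, -0.67, -0.1]]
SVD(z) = [[-0.18, -0.43, -0.89], [0.22, -0.9, 0.39], [-0.96, -0.12, 0.25]] @ diag([3.1717088845887664, 0.895125091772437, 0.20325801706223234]) @ [[-0.73, 0.18, -0.66], [0.11, -0.92, -0.37], [0.67, 0.34, -0.66]]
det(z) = -0.58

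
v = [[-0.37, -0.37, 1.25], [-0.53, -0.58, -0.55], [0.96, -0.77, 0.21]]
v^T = [[-0.37, -0.53, 0.96], [-0.37, -0.58, -0.77], [1.25, -0.55, 0.21]]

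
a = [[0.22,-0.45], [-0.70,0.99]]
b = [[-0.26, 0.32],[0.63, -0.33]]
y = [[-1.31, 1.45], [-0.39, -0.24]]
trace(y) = -1.55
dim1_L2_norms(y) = [1.95, 0.46]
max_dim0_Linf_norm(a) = 0.99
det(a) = -0.10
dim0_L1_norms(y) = [1.7, 1.69]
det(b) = -0.12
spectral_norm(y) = 1.96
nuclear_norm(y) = 2.41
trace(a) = 1.21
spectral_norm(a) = 1.31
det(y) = 0.88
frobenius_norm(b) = 0.82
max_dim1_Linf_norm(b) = 0.63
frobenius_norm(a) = 1.31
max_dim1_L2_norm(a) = 1.21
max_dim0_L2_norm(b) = 0.68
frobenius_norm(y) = 2.01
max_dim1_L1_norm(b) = 0.96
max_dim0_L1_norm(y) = 1.7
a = b @ y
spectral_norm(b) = 0.81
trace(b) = -0.59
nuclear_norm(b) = 0.95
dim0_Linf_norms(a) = [0.7, 0.99]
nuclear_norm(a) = 1.38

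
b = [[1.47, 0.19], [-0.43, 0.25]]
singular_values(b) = [1.54, 0.29]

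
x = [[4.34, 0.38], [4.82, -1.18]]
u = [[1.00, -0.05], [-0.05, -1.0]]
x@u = [[4.32,-0.6], [4.88,0.94]]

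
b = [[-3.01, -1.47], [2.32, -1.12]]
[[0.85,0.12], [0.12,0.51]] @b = [[-2.28, -1.38], [0.82, -0.75]]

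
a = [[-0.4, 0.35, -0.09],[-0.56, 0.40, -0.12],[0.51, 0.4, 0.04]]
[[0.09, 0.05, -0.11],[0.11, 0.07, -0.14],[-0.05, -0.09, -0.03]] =a@[[-0.18, -0.13, 0.11],[0.08, -0.05, -0.2],[0.16, -0.13, -0.03]]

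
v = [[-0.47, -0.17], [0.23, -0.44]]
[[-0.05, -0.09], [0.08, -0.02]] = v@[[0.14, 0.15], [-0.1, 0.13]]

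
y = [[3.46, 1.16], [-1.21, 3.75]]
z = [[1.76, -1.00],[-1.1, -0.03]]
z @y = [[7.3, -1.71], [-3.77, -1.39]]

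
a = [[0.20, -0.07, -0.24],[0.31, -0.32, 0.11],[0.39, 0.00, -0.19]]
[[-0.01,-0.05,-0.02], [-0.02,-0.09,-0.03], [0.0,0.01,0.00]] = a @ [[0.02, 0.1, 0.04], [0.1, 0.44, 0.16], [0.04, 0.16, 0.06]]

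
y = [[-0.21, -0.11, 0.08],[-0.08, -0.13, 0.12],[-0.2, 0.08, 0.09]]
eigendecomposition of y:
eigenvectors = [[(0.08+0j), 0.80+0.00j, 0.80-0.00j], [0.42+0.00j, (0.16-0.19j), (0.16+0.19j)], [(0.9+0j), (0.53+0.13j), (0.53-0.13j)]]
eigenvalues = [(0.11+0j), (-0.18+0.04j), (-0.18-0.04j)]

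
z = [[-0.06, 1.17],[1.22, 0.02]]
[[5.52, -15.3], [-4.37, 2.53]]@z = [[-19.00,6.15], [3.35,-5.06]]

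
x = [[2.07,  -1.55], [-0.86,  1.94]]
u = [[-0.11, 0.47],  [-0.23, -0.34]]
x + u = [[1.96, -1.08], [-1.09, 1.60]]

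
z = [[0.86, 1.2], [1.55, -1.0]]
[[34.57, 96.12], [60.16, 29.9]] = z@[[39.25, 48.53], [0.68, 45.32]]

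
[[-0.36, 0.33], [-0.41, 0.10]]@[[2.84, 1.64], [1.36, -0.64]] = [[-0.57, -0.8], [-1.03, -0.74]]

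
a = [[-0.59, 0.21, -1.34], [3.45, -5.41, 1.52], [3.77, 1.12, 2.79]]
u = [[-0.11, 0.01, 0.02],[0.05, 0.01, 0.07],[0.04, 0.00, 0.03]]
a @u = [[0.02,-0.0,-0.04], [-0.59,-0.02,-0.26], [-0.25,0.05,0.24]]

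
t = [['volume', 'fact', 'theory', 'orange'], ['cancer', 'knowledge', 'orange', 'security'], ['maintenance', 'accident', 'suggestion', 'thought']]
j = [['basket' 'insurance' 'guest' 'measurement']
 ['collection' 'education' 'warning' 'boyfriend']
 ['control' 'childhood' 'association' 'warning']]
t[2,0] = 'maintenance'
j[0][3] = 'measurement'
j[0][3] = 'measurement'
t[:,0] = ['volume', 'cancer', 'maintenance']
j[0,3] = 'measurement'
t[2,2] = 'suggestion'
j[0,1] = 'insurance'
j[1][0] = 'collection'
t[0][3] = 'orange'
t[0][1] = 'fact'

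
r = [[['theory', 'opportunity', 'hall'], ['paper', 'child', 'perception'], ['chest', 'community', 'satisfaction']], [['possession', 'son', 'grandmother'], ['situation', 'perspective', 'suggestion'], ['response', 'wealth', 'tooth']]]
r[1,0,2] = 'grandmother'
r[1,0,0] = 'possession'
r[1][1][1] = 'perspective'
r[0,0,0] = 'theory'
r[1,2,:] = ['response', 'wealth', 'tooth']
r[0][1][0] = 'paper'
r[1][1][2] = 'suggestion'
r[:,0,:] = [['theory', 'opportunity', 'hall'], ['possession', 'son', 'grandmother']]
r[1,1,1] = 'perspective'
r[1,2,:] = ['response', 'wealth', 'tooth']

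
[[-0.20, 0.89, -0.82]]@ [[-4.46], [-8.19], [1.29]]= [[-7.45]]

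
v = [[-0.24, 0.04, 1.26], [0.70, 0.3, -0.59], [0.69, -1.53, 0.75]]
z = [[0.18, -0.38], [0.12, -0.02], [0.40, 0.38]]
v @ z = [[0.47, 0.57],[-0.07, -0.5],[0.24, 0.05]]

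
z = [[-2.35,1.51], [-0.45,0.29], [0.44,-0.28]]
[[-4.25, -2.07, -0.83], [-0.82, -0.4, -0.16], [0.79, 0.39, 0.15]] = z @ [[1.18,0.59,0.21], [-0.98,-0.45,-0.22]]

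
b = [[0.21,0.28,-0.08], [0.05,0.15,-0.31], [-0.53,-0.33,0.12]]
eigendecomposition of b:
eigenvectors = [[(0.44+0j), 0.35+0.29j, 0.35-0.29j], [(0.5+0j), (-0.66+0j), -0.66-0.00j], [(-0.74+0j), (-0.46+0.38j), -0.46-0.38j]]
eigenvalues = [(0.66+0j), (-0.09+0.16j), (-0.09-0.16j)]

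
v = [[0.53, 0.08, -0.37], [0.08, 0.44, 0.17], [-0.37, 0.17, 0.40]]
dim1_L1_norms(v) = [0.98, 0.69, 0.94]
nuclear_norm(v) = 1.37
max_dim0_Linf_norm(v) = 0.53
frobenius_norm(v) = 0.99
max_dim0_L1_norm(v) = 0.98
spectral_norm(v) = 0.85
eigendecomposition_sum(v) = [[0.00, -0.0, 0.0], [-0.0, 0.0, -0.00], [0.0, -0.00, 0.01]] + [[0.46, -0.08, -0.41], [-0.08, 0.01, 0.07], [-0.41, 0.07, 0.37]] + [[0.06, 0.16, 0.04], [0.16, 0.42, 0.10], [0.04, 0.1, 0.02]]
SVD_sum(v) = [[0.46, -0.08, -0.41],[-0.08, 0.01, 0.07],[-0.41, 0.07, 0.37]] + [[0.06, 0.16, 0.04], [0.16, 0.42, 0.10], [0.04, 0.10, 0.02]] + [[0.0, -0.00, 0.00],  [-0.00, 0.0, -0.00],  [0.00, -0.0, 0.01]]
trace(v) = 1.37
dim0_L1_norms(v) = [0.98, 0.69, 0.94]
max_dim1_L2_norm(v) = 0.65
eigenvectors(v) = [[0.57, -0.74, 0.35], [-0.39, 0.13, 0.91], [0.72, 0.66, 0.21]]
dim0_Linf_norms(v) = [0.53, 0.44, 0.4]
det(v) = 0.01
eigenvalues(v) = [0.01, 0.85, 0.51]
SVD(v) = [[-0.74, -0.35, 0.57], [0.13, -0.91, -0.39], [0.66, -0.21, 0.72]] @ diag([0.8470174957890385, 0.5111970910158695, 0.011785413195092017]) @ [[-0.74,0.13,0.66],  [-0.35,-0.91,-0.21],  [0.57,-0.39,0.72]]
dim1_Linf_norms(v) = [0.53, 0.44, 0.4]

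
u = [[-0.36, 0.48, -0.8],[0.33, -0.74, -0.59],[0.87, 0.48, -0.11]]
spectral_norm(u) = 1.00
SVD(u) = [[0.49, 0.58, -0.66], [-0.69, 0.71, 0.11], [0.53, 0.4, 0.75]] @ diag([1.0042111157077098, 1.0005850643067398, 0.9971908363875754]) @ [[0.05, 1.0, -0.04], [0.38, -0.06, -0.92], [0.92, -0.03, 0.38]]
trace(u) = -1.21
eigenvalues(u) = [(-0.1+0.99j), (-0.1-0.99j), (-1+0j)]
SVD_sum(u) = [[0.03, 0.49, -0.02], [-0.04, -0.70, 0.03], [0.03, 0.53, -0.02]] + [[0.22, -0.03, -0.53], [0.27, -0.04, -0.66], [0.15, -0.02, -0.37]] + [[-0.6, 0.02, -0.25], [0.1, -0.0, 0.04], [0.69, -0.03, 0.28]]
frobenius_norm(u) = 1.73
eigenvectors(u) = [[(0.03+0.6j), 0.03-0.60j, 0.54+0.00j], [(-0.04+0.38j), (-0.04-0.38j), -0.84+0.00j], [(0.71+0j), 0.71-0.00j, -0.07+0.00j]]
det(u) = -1.00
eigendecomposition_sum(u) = [[-0.04+0.35j, (0.01+0.23j), -0.42-0.02j], [(-0.06+0.22j), (-0.02+0.15j), (-0.26-0.06j)], [(0.42+0.06j), (0.27-0j), -0.05+0.49j]] + [[-0.04-0.35j, (0.01-0.23j), -0.42+0.02j], [(-0.06-0.22j), -0.02-0.15j, (-0.26+0.06j)], [(0.42-0.06j), 0.27+0.00j, (-0.05-0.49j)]] + [[(-0.29-0j),(0.45+0j),0.04+0.00j], [(0.45+0j),-0.71-0.00j,-0.06-0.00j], [(0.04+0j),-0.06-0.00j,(-0.01-0j)]]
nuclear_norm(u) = 3.00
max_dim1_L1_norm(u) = 1.66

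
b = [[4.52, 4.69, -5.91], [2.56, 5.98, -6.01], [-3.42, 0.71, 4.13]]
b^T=[[4.52, 2.56, -3.42], [4.69, 5.98, 0.71], [-5.91, -6.01, 4.13]]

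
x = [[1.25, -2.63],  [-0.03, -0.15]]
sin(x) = [[0.92, -2.04], [-0.02, -0.16]]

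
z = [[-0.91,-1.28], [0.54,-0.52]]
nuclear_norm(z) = 2.31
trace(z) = -1.43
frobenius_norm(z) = 1.74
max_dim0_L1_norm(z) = 1.8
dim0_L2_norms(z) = [1.06, 1.38]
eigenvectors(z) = [[(0.84+0j), (0.84-0j)],  [-0.13-0.53j, -0.13+0.53j]]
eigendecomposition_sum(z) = [[(-0.45+0.32j), -0.64-0.57j], [(0.27+0.24j), (-0.26+0.49j)]] + [[-0.45-0.32j, -0.64+0.57j], [0.27-0.24j, (-0.26-0.49j)]]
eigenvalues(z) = [(-0.72+0.81j), (-0.72-0.81j)]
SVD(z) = [[1.00, 0.09], [0.09, -1.0]] @ diag([1.5755324594744793, 0.739051736444952]) @ [[-0.54, -0.84], [-0.84, 0.54]]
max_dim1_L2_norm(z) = 1.57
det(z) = 1.16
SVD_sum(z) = [[-0.85, -1.32], [-0.08, -0.12]] + [[-0.06, 0.04], [0.62, -0.40]]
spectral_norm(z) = 1.58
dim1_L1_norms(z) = [2.19, 1.06]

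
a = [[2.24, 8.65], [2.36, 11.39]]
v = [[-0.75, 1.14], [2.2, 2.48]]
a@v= [[17.35, 24.01], [23.29, 30.94]]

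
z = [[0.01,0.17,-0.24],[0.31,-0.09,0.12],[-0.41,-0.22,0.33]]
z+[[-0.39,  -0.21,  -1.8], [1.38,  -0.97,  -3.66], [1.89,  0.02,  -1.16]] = [[-0.38, -0.04, -2.04], [1.69, -1.06, -3.54], [1.48, -0.2, -0.83]]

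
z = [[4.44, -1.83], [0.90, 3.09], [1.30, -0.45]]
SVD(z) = [[-0.96, -0.10], [0.11, -0.99], [-0.27, -0.05]] @ diag([5.013447836474559, 3.1903668740363633]) @ [[-0.9, 0.44], [-0.44, -0.90]]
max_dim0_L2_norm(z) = 4.71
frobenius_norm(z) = 5.94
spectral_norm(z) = 5.01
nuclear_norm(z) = 8.20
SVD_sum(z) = [[4.3,-2.12], [-0.5,0.25], [1.22,-0.60]] + [[0.14,0.29], [1.40,2.84], [0.08,0.15]]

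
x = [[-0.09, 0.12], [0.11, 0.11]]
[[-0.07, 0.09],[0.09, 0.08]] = x @ [[0.79, -0.0], [-0.00, 0.76]]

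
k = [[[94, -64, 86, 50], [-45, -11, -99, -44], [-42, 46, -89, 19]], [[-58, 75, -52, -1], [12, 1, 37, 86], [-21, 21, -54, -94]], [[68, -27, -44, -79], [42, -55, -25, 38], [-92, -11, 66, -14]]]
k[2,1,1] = -55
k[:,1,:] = [[-45, -11, -99, -44], [12, 1, 37, 86], [42, -55, -25, 38]]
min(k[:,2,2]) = -89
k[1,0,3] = -1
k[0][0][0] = 94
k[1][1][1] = 1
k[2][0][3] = -79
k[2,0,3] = -79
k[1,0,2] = -52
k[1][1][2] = 37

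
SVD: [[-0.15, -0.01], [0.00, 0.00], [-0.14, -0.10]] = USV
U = [[-0.65, -0.76], [0.00, 0.0], [-0.76, 0.65]]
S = [0.22, 0.06]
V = [[0.93, 0.38], [0.38, -0.93]]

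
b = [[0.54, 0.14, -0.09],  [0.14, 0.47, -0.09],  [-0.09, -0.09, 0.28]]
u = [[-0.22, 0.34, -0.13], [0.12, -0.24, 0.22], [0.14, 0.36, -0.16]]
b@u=[[-0.11, 0.12, -0.03], [0.01, -0.1, 0.10], [0.05, 0.09, -0.05]]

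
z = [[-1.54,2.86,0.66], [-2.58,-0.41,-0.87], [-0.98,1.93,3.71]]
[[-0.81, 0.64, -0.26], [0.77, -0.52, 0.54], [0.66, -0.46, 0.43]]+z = [[-2.35, 3.50, 0.40],[-1.81, -0.93, -0.33],[-0.32, 1.47, 4.14]]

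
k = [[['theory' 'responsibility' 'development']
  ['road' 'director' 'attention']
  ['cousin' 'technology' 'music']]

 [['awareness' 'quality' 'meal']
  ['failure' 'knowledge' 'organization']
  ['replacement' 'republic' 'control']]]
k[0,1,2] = 'attention'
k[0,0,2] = 'development'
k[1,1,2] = 'organization'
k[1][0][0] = 'awareness'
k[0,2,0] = 'cousin'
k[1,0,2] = 'meal'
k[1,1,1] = 'knowledge'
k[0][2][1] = 'technology'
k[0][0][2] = 'development'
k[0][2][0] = 'cousin'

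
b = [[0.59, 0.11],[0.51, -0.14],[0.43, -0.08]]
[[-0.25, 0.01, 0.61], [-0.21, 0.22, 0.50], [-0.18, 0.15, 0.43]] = b @ [[-0.42, 0.19, 1.02], [-0.01, -0.90, 0.11]]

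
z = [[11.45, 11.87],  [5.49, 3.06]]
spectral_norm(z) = 17.57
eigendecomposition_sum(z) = [[11.95, 10.67], [4.93, 4.41]] + [[-0.5, 1.20], [0.56, -1.35]]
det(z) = -30.13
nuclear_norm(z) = 19.28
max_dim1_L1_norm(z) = 23.32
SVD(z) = [[-0.94,-0.35],[-0.35,0.94]] @ diag([17.5659084418639, 1.7152144507479292]) @ [[-0.72, -0.69], [0.69, -0.72]]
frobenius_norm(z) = 17.65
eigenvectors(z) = [[0.92, -0.67], [0.38, 0.75]]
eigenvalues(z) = [16.35, -1.84]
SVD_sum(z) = [[11.86, 11.44], [4.37, 4.22]] + [[-0.41, 0.43], [1.12, -1.16]]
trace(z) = 14.51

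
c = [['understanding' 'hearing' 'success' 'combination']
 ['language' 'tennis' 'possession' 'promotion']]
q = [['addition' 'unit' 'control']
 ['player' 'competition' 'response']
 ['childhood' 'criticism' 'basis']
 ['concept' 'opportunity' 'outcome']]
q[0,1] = 'unit'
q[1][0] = 'player'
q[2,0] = 'childhood'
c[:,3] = ['combination', 'promotion']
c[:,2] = ['success', 'possession']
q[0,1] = 'unit'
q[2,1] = 'criticism'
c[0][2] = 'success'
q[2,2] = 'basis'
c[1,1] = 'tennis'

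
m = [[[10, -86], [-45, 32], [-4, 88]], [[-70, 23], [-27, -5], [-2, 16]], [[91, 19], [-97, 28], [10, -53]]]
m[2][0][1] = 19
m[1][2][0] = -2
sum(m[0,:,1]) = 34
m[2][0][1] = 19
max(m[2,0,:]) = 91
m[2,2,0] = 10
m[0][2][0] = -4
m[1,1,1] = -5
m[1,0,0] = -70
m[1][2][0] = -2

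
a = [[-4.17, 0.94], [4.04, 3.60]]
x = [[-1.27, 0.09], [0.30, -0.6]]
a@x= [[5.58, -0.94], [-4.05, -1.8]]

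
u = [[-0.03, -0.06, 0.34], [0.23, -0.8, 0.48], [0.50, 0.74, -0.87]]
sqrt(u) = [[0.32+0.24j,0.08-0.02j,(0.13-0.27j)], [0.20-0.25j,(0.05+0.83j),0.08-0.31j], [(0.28-0.45j),0.07-0.43j,(0.12+0.82j)]]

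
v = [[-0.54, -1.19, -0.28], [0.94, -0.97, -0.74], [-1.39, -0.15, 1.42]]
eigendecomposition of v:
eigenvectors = [[(-0.04+0j), 0.74+0.00j, (0.74-0j)], [0.28+0.00j, 0.03-0.49j, (0.03+0.49j)], [(-0.96+0j), (0.44+0.12j), (0.44-0.12j)]]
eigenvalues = [(1.41+0j), (-0.75+0.75j), (-0.75-0.75j)]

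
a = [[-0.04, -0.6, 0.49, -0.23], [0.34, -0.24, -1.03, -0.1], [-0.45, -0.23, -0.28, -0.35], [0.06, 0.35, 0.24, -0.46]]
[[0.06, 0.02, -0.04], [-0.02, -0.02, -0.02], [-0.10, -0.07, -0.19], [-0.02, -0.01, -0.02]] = a@[[0.15, 0.1, 0.24], [-0.06, -0.02, 0.05], [0.08, 0.05, 0.07], [0.06, 0.05, 0.14]]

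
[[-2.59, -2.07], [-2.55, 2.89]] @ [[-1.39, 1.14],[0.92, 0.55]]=[[1.70, -4.09],  [6.2, -1.32]]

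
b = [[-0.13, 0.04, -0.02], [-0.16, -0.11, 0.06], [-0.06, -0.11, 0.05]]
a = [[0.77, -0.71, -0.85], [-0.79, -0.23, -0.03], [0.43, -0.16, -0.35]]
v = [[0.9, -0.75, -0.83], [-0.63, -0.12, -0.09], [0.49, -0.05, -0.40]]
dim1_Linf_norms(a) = [0.85, 0.79, 0.43]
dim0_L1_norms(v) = [2.02, 0.92, 1.32]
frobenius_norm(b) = 0.28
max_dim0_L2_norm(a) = 1.18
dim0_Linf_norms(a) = [0.79, 0.71, 0.85]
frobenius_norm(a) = 1.68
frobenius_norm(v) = 1.70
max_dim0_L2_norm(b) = 0.21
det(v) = 0.19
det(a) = 0.07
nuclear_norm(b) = 0.38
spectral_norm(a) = 1.51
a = v + b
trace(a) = 0.19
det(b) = -0.00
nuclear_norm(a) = 2.31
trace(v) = 0.38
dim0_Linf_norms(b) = [0.16, 0.11, 0.06]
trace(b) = -0.19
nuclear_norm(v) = 2.37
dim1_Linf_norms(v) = [0.9, 0.63, 0.49]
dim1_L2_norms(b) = [0.14, 0.2, 0.13]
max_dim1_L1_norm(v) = 2.48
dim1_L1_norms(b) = [0.19, 0.33, 0.22]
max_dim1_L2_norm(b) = 0.2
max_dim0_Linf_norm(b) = 0.16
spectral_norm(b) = 0.25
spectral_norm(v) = 1.58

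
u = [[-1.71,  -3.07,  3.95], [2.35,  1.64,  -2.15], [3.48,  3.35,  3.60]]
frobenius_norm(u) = 8.78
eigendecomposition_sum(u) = [[(1.6+0j), (0.99-0j), 2.53+0.00j], [-0.44+0.00j, -0.27+0.00j, (-0.69+0j)], [(2.48+0j), (1.53-0j), 3.93+0.00j]] + [[-1.65+0.37j,  -2.03-0.98j,  (0.71-0.41j)],  [1.39+0.61j,  (0.95+1.78j),  -0.73-0.08j],  [0.50-0.47j,  (0.91-0.08j),  (-0.16+0.29j)]] + [[(-1.65-0.37j), -2.03+0.98j, (0.71+0.41j)], [1.39-0.61j, 0.95-1.78j, (-0.73+0.08j)], [(0.5+0.47j), 0.91+0.08j, (-0.16-0.29j)]]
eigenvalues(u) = [(5.25+0j), (-0.86+2.44j), (-0.86-2.44j)]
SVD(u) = [[-0.64, 0.56, 0.53], [0.48, -0.25, 0.84], [0.60, 0.79, -0.11]] @ diag([6.574013722138745, 5.744414323566775, 0.9290035846714289]) @ [[0.66, 0.72, -0.21], [0.21, 0.09, 0.97], [0.72, -0.68, -0.09]]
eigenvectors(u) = [[0.54+0.00j,(0.71+0j),0.71-0.00j], [(-0.15+0j),(-0.52-0.38j),-0.52+0.38j], [(0.83+0j),-0.25+0.15j,(-0.25-0.15j)]]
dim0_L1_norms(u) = [7.54, 8.06, 9.7]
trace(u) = 3.53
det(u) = 35.08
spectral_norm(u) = 6.57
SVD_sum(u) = [[-2.75, -3.03, 0.89], [2.09, 2.31, -0.68], [2.59, 2.86, -0.84]] + [[0.68, 0.3, 3.11], [-0.31, -0.13, -1.4], [0.96, 0.42, 4.43]] + [[0.36,-0.34,-0.05],[0.56,-0.53,-0.07],[-0.07,0.07,0.01]]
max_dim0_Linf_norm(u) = 3.95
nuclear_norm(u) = 13.25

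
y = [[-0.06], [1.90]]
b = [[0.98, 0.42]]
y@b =[[-0.06, -0.03], [1.86, 0.80]]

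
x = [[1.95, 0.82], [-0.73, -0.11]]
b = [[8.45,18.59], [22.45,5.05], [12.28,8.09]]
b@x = [[2.91, 4.88], [40.09, 17.85], [18.04, 9.18]]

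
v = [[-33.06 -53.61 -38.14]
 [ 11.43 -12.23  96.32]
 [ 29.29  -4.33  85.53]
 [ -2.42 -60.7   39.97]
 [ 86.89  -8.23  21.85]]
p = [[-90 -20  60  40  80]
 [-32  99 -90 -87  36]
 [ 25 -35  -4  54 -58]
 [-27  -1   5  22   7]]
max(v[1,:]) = 96.32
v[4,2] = 21.85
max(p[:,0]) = 25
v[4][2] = 21.85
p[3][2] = 5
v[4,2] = 21.85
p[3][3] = 22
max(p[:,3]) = 54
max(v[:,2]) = 96.32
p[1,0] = -32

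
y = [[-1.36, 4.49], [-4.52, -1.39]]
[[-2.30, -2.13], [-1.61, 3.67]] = y @ [[0.47, -0.61], [-0.37, -0.66]]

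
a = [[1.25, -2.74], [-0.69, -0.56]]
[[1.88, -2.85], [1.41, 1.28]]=a @ [[-1.08,-1.97], [-1.18,0.14]]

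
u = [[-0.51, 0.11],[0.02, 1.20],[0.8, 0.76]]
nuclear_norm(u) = 2.32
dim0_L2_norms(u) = [0.95, 1.42]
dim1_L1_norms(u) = [0.62, 1.22, 1.56]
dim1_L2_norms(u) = [0.52, 1.2, 1.1]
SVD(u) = [[0.06, 0.63],  [-0.74, 0.55],  [-0.67, -0.55]] @ diag([1.5071810995005415, 0.8115449052938102]) @ [[-0.39, -0.92],[-0.92, 0.39]]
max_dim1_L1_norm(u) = 1.56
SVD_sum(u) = [[-0.04, -0.09], [0.43, 1.03], [0.39, 0.93]] + [[-0.47, 0.20],[-0.41, 0.17],[0.41, -0.17]]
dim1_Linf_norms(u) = [0.51, 1.2, 0.8]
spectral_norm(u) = 1.51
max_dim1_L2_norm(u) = 1.2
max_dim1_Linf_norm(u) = 1.2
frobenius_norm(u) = 1.71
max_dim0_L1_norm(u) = 2.07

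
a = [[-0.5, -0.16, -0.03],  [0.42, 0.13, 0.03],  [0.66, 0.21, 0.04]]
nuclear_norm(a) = 0.98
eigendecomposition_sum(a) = [[-0.50+0.00j, (-0.16+0j), -0.03+0.00j], [(0.41-0j), 0.13-0.00j, (0.02-0j)], [(0.66-0j), 0.21-0.00j, 0.04-0.00j]] + [[(-0-0j), 0.00-0.00j, -0.00-0.00j], [0.00+0.00j, -0.00+0.00j, 0j], [0j, -0.00-0.00j, 0j]] + [[-0.00+0.00j,  0j,  (-0+0j)], [0.00-0.00j,  (-0-0j),  0.00-0.00j], [0.00-0.00j,  (-0+0j),  -0j]]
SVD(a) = [[-0.54,-0.36,0.76],[0.45,-0.89,-0.1],[0.71,0.29,0.64]] @ diag([0.9756899138213941, 0.005389565262555112, 0.0003803333817408472]) @ [[0.95,0.30,0.06], [-0.15,0.61,-0.78], [0.27,-0.73,-0.63]]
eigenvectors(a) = [[-0.54+0.00j,-0.28-0.01j,(-0.28+0.01j)], [0.45+0.00j,0.76+0.00j,0.76-0.00j], [0.71+0.00j,(0.55+0.23j),0.55-0.23j]]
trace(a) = -0.33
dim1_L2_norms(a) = [0.53, 0.44, 0.69]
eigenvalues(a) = [(-0.33+0j), (-0+0j), (-0-0j)]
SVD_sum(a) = [[-0.5, -0.16, -0.03], [0.42, 0.13, 0.03], [0.66, 0.21, 0.04]] + [[0.0, -0.0, 0.0], [0.0, -0.0, 0.00], [-0.0, 0.00, -0.00]] + [[0.0, -0.0, -0.0], [-0.0, 0.0, 0.00], [0.00, -0.00, -0.0]]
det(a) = -0.00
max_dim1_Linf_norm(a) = 0.66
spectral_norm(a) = 0.98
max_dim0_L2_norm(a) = 0.93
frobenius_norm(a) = 0.98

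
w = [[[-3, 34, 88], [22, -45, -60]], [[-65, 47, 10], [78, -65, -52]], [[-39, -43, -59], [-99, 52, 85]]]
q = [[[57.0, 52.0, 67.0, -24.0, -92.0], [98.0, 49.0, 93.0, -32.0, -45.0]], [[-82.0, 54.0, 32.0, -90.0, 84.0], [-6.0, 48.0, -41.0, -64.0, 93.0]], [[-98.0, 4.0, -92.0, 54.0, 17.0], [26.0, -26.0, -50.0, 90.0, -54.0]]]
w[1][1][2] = -52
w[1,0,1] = 47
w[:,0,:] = [[-3, 34, 88], [-65, 47, 10], [-39, -43, -59]]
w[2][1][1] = 52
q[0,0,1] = 52.0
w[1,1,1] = -65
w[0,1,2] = -60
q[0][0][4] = -92.0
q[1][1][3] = -64.0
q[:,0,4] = [-92.0, 84.0, 17.0]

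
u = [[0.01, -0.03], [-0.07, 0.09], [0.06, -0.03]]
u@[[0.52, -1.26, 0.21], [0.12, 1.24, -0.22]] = [[0.00, -0.05, 0.01], [-0.03, 0.2, -0.03], [0.03, -0.11, 0.02]]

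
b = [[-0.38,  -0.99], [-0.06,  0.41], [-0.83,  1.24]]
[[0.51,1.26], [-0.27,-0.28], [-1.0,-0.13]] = b@[[0.28, -1.11], [-0.62, -0.85]]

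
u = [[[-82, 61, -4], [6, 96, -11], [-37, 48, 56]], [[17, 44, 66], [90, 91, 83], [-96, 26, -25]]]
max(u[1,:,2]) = 83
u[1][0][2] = 66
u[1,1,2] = 83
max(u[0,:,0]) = 6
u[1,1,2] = 83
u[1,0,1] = 44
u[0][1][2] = -11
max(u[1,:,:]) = 91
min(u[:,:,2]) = -25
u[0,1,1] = 96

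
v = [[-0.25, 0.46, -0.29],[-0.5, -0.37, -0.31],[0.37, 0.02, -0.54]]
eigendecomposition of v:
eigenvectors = [[-0.66+0.00j, -0.66-0.00j, (-0.18+0j)],[(-0.07-0.65j), -0.07+0.65j, 0.62+0.00j],[(-0.17+0.33j), -0.17-0.33j, (0.76+0j)]]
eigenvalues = [(-0.28+0.6j), (-0.28-0.6j), (-0.61+0j)]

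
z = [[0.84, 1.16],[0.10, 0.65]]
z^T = [[0.84, 0.1], [1.16, 0.65]]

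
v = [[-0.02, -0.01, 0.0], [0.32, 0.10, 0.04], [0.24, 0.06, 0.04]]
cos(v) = [[1.00,0.0,0.0], [-0.02,1.0,-0.00], [-0.01,-0.0,1.0]]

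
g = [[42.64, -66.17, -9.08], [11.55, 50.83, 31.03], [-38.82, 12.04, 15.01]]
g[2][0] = -38.82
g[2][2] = 15.01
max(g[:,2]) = 31.03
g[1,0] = 11.55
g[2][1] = 12.04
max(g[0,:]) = 42.64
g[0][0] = 42.64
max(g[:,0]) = 42.64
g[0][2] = -9.08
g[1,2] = 31.03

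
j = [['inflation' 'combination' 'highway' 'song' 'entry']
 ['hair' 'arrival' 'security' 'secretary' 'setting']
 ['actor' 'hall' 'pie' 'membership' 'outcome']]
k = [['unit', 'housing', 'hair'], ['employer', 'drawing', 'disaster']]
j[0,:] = ['inflation', 'combination', 'highway', 'song', 'entry']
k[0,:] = ['unit', 'housing', 'hair']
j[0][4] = 'entry'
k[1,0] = 'employer'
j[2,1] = 'hall'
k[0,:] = ['unit', 'housing', 'hair']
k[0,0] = 'unit'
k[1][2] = 'disaster'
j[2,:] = ['actor', 'hall', 'pie', 'membership', 'outcome']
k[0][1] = 'housing'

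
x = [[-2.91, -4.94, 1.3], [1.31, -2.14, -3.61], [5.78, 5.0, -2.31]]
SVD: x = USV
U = [[-0.58, -0.23, 0.78], [0.04, -0.97, -0.25], [0.81, -0.12, 0.57]]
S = [9.8, 4.52, 1.03]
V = [[0.66, 0.70, -0.28], [-0.28, 0.58, 0.77], [0.70, -0.42, 0.58]]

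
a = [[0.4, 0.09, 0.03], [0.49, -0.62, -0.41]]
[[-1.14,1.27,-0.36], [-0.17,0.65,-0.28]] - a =[[-1.54, 1.18, -0.39], [-0.66, 1.27, 0.13]]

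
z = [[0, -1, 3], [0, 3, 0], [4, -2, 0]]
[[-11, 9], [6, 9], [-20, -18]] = z @ [[-4, -3], [2, 3], [-3, 4]]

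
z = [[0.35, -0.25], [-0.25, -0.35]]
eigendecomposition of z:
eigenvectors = [[0.95, 0.31], [-0.31, 0.95]]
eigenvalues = [0.43, -0.43]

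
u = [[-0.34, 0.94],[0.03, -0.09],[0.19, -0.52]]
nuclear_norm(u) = 1.15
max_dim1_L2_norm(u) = 1.0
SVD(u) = [[-0.87, 0.20], [0.08, -0.84], [0.48, 0.5]] @ diag([1.1465999489181204, 0.002925259127574933]) @ [[0.34,-0.94], [0.94,0.34]]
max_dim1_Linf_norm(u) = 0.94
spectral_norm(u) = 1.15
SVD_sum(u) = [[-0.34,  0.94], [0.03,  -0.09], [0.19,  -0.52]] + [[0.0, 0.00],[-0.0, -0.00],[0.00, 0.0]]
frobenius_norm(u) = 1.15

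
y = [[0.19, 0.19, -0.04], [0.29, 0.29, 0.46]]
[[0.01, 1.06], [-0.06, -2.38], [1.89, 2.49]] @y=[[0.31, 0.31, 0.49], [-0.7, -0.7, -1.09], [1.08, 1.08, 1.07]]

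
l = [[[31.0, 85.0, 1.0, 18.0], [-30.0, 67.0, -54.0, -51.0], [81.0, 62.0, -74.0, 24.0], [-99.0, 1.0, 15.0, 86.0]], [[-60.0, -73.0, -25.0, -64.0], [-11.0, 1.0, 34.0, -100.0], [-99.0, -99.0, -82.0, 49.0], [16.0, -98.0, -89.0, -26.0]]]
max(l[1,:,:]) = 49.0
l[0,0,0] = 31.0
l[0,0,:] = [31.0, 85.0, 1.0, 18.0]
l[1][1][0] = -11.0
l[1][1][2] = 34.0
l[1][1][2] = 34.0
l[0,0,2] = 1.0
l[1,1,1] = 1.0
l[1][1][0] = -11.0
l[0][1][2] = -54.0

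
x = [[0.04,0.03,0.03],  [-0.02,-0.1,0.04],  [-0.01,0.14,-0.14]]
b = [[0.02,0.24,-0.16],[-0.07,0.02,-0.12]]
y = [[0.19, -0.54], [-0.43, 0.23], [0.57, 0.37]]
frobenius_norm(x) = 0.23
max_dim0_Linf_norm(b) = 0.24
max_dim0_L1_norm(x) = 0.27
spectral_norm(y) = 0.74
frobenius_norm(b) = 0.32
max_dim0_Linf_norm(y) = 0.57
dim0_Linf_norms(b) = [0.07, 0.24, 0.16]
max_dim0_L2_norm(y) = 0.74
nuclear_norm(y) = 1.43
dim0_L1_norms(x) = [0.07, 0.27, 0.21]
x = y @ b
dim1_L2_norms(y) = [0.57, 0.49, 0.68]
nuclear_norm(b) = 0.41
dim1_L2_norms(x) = [0.06, 0.11, 0.2]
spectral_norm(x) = 0.22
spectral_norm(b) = 0.30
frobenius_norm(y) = 1.01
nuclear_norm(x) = 0.30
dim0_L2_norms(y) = [0.74, 0.69]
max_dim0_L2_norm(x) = 0.17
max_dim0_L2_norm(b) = 0.24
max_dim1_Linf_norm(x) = 0.14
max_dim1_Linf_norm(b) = 0.24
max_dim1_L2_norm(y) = 0.68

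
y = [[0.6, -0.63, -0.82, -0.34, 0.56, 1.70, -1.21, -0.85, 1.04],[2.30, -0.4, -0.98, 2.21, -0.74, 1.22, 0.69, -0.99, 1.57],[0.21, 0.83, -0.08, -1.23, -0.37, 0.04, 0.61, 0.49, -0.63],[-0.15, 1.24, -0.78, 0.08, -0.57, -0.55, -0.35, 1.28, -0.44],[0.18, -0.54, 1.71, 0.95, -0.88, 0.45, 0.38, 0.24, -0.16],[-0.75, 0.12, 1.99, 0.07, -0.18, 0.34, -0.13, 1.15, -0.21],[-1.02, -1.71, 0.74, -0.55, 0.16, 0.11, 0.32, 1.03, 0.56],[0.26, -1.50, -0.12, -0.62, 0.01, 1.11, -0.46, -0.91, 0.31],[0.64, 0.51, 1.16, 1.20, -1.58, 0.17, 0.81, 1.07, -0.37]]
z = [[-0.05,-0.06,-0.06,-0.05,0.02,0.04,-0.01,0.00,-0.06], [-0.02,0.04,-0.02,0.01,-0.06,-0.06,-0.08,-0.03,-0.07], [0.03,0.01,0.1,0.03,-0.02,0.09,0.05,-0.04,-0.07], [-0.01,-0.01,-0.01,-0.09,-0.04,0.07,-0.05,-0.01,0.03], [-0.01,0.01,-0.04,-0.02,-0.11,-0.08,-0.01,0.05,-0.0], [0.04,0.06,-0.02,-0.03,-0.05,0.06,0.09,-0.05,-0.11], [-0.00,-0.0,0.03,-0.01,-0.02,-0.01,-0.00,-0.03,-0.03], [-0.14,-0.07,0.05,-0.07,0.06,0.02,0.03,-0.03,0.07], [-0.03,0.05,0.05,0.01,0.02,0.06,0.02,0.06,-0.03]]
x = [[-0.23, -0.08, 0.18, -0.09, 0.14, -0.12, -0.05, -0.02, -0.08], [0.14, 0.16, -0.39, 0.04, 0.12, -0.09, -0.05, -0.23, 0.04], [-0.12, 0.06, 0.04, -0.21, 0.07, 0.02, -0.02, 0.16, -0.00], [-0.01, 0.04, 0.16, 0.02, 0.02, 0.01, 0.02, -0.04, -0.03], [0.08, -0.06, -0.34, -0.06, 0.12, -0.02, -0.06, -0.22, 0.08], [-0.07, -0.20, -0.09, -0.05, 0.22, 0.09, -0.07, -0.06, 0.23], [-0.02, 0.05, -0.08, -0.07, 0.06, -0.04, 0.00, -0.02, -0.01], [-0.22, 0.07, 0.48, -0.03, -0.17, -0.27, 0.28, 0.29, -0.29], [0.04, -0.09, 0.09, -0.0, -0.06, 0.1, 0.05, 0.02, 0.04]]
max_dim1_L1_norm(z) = 0.54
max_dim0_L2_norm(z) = 0.18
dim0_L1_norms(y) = [6.11, 7.48, 8.38, 7.25, 5.05, 5.69, 4.96, 8.01, 5.29]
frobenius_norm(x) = 1.27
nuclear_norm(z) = 1.19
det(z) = 0.00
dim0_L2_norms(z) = [0.16, 0.13, 0.15, 0.13, 0.16, 0.18, 0.14, 0.11, 0.18]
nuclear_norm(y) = 18.57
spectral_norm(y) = 4.98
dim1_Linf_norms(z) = [0.06, 0.08, 0.1, 0.09, 0.11, 0.11, 0.03, 0.14, 0.06]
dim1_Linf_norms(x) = [0.23, 0.39, 0.21, 0.16, 0.34, 0.23, 0.08, 0.48, 0.1]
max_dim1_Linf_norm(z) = 0.14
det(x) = -0.00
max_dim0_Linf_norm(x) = 0.48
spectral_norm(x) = 1.04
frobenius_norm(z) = 0.45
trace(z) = -0.11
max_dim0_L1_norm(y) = 8.38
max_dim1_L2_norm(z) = 0.21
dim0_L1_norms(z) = [0.33, 0.31, 0.38, 0.32, 0.4, 0.49, 0.34, 0.3, 0.47]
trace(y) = -1.30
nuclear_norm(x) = 2.60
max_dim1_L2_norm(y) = 4.15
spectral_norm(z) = 0.26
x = z @ y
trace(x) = 0.53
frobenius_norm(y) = 8.01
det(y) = -0.00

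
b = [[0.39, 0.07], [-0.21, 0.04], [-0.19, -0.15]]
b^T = [[0.39, -0.21, -0.19], [0.07, 0.04, -0.15]]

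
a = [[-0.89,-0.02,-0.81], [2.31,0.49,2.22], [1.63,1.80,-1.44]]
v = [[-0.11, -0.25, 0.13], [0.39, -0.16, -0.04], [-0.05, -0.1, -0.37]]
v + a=[[-1.0, -0.27, -0.68], [2.70, 0.33, 2.18], [1.58, 1.70, -1.81]]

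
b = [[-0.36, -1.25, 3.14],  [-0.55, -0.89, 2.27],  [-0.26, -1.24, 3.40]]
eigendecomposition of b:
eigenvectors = [[0.58, 0.32, 0.61], [0.76, -0.90, 0.37], [0.28, -0.31, 0.70]]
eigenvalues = [-0.47, 0.09, 2.52]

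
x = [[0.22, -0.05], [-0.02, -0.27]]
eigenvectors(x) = [[1.0,0.10],[-0.04,0.99]]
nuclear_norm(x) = 0.49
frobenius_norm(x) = 0.35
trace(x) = -0.05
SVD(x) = [[0.33, 0.94], [0.94, -0.33]] @ diag([0.27664213288951817, 0.21833261394106515]) @ [[0.20, -0.98], [0.98, 0.2]]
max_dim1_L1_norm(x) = 0.29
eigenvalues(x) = [0.22, -0.27]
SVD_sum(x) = [[0.02, -0.09], [0.05, -0.26]] + [[0.2, 0.04], [-0.07, -0.01]]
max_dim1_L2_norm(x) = 0.27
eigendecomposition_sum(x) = [[0.22,-0.02],[-0.01,0.0]] + [[-0.0,-0.03], [-0.01,-0.27]]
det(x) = -0.06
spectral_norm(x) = 0.28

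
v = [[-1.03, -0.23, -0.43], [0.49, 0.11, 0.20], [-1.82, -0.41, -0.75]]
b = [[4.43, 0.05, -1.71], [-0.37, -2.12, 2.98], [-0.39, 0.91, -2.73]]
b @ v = [[-1.43, -0.31, -0.61],  [-6.08, -1.37, -2.50],  [5.82, 1.31, 2.40]]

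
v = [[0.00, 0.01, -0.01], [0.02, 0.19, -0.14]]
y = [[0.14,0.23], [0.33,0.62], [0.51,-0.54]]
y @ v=[[0.00, 0.05, -0.03], [0.01, 0.12, -0.09], [-0.01, -0.1, 0.07]]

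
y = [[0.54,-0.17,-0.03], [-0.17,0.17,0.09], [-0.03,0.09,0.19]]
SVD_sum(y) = [[0.51,-0.21,-0.08], [-0.21,0.09,0.03], [-0.08,0.03,0.01]] + [[0.02, 0.03, 0.06],[0.03, 0.04, 0.08],[0.06, 0.08, 0.16]] + [[0.00, 0.01, -0.01], [0.01, 0.04, -0.03], [-0.01, -0.03, 0.02]]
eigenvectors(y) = [[-0.91, 0.31, -0.26], [0.38, 0.43, -0.82], [0.14, 0.85, 0.51]]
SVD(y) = [[-0.91,  -0.31,  -0.26],[0.38,  -0.43,  -0.82],[0.14,  -0.85,  0.51]] @ diag([0.6151113905679247, 0.2244724014315024, 0.06041620800057287]) @ [[-0.91, 0.38, 0.14],  [-0.31, -0.43, -0.85],  [-0.26, -0.82, 0.51]]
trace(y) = 0.90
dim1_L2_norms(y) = [0.57, 0.26, 0.21]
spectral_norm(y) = 0.62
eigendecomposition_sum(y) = [[0.51, -0.21, -0.08], [-0.21, 0.09, 0.03], [-0.08, 0.03, 0.01]] + [[0.02, 0.03, 0.06], [0.03, 0.04, 0.08], [0.06, 0.08, 0.16]] + [[0.0, 0.01, -0.01], [0.01, 0.04, -0.03], [-0.01, -0.03, 0.02]]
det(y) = 0.01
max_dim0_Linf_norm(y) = 0.54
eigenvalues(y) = [0.62, 0.22, 0.06]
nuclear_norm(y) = 0.90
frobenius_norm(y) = 0.66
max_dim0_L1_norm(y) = 0.74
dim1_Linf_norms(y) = [0.54, 0.17, 0.19]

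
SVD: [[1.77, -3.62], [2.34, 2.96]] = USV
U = [[-0.76, 0.65], [0.65, 0.76]]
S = [4.68, 2.93]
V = [[0.04, 1.00], [1.0, -0.04]]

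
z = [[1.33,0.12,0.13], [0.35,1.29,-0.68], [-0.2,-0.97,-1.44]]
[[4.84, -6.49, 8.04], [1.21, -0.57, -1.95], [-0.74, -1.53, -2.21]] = z @ [[3.64, -5.09, 6.03], [-0.03, 1.38, -2.05], [0.03, 0.84, 2.08]]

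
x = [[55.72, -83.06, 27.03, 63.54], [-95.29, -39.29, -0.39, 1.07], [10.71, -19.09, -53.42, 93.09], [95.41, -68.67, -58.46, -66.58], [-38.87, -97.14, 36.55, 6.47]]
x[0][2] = 27.03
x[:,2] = [27.03, -0.39, -53.42, -58.46, 36.55]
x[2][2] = -53.42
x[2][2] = -53.42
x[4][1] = -97.14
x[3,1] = -68.67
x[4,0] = -38.87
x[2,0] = 10.71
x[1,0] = -95.29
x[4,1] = -97.14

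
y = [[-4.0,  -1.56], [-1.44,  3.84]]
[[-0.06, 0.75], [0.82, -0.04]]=y@[[-0.06,  -0.16],[0.19,  -0.07]]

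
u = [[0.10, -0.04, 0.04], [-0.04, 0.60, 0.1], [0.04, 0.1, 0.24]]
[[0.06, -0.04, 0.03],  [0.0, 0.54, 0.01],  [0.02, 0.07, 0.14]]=u @ [[0.63, 0.05, -0.03],[0.05, 0.92, -0.1],[-0.03, -0.1, 0.65]]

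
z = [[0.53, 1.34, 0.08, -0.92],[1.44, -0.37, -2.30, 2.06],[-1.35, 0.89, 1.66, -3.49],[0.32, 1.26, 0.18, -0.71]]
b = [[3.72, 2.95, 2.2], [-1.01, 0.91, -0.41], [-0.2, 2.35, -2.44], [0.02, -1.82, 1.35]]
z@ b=[[0.58, 4.65, -0.82], [6.23, -5.24, 11.71], [-6.32, 7.08, -12.1], [-0.13, 3.81, -1.21]]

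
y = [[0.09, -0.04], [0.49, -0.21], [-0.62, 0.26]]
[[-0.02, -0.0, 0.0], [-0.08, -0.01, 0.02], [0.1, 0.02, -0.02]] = y@[[-0.15,0.06,0.01],[0.04,0.21,-0.06]]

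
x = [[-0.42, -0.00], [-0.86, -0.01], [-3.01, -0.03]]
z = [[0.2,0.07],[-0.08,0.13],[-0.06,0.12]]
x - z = [[-0.62,-0.07], [-0.78,-0.14], [-2.95,-0.15]]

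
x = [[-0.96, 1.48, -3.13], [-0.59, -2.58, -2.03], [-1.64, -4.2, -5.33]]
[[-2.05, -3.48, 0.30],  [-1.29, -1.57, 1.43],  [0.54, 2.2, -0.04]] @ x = [[3.53, 4.68, 11.88],[-0.18, -3.86, -0.40],[-1.75, -4.71, -5.94]]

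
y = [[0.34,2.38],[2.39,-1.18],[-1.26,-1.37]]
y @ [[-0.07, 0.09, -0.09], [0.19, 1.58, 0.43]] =[[0.43, 3.79, 0.99], [-0.39, -1.65, -0.72], [-0.17, -2.28, -0.48]]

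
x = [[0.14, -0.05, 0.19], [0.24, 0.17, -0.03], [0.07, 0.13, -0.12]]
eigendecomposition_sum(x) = [[0.10, 0.02, 0.05], [0.29, 0.07, 0.15], [0.13, 0.03, 0.06]] + [[-0.00, 0.00, -0.01], [0.01, -0.01, 0.01], [0.00, -0.00, 0.01]] + [[0.05, -0.08, 0.15], [-0.06, 0.1, -0.19], [-0.06, 0.10, -0.19]]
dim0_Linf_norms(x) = [0.24, 0.17, 0.19]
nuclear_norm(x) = 0.60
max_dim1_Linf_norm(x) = 0.24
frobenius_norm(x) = 0.43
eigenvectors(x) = [[0.29, 0.45, -0.48], [0.88, -0.72, 0.62], [0.38, -0.53, 0.62]]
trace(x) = 0.19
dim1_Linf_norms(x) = [0.19, 0.24, 0.13]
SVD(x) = [[-0.15, 0.90, 0.42], [-0.88, 0.07, -0.47], [-0.45, -0.44, 0.78]] @ diag([0.3354692929336813, 0.26317350057279243, 0.00024918835909232685]) @ [[-0.79, -0.60, 0.15],  [0.42, -0.34, 0.84],  [-0.45, 0.73, 0.52]]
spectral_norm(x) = 0.34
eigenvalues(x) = [0.24, -0.0, -0.04]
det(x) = 0.00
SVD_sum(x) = [[0.04,0.03,-0.01], [0.23,0.18,-0.05], [0.12,0.09,-0.02]] + [[0.1,-0.08,0.20], [0.01,-0.01,0.02], [-0.05,0.04,-0.1]] + [[-0.0,0.00,0.0], [0.00,-0.00,-0.0], [-0.0,0.00,0.00]]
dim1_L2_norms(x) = [0.24, 0.3, 0.19]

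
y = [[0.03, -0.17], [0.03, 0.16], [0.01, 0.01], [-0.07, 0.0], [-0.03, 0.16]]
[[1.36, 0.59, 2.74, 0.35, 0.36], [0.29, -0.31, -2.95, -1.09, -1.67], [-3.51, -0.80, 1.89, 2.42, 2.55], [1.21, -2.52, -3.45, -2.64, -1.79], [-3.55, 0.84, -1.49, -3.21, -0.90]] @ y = [[0.05, -0.05], [0.1, -0.4], [-0.36, 0.90], [0.16, -0.93], [0.16, 0.58]]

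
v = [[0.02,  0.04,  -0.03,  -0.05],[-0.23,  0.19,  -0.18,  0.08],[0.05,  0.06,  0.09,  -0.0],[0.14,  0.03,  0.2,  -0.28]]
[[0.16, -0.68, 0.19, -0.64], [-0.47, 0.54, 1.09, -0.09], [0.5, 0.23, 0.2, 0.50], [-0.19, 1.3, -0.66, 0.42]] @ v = [[0.08, -0.13, 0.01, 0.12], [-0.09, 0.15, -0.0, 0.09], [0.04, 0.09, 0.06, -0.15], [-0.28, 0.21, -0.20, -0.00]]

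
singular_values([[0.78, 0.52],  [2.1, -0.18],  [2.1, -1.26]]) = [3.2, 1.03]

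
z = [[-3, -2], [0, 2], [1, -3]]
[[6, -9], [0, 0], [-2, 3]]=z @[[-2, 3], [0, 0]]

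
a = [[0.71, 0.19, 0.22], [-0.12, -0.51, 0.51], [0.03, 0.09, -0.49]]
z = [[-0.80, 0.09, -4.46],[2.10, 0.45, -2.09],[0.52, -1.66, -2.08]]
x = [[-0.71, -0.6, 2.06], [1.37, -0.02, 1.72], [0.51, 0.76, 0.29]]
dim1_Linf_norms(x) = [2.06, 1.72, 0.76]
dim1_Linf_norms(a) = [0.71, 0.51, 0.49]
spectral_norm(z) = 5.38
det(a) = 0.14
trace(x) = -0.44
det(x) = 2.81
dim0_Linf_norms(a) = [0.71, 0.51, 0.51]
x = z @ a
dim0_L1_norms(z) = [3.42, 2.2, 8.63]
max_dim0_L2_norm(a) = 0.74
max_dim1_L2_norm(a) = 0.77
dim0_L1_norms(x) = [2.59, 1.38, 4.07]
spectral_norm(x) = 2.76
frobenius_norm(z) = 6.07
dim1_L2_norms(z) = [4.53, 3.0, 2.71]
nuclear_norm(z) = 9.32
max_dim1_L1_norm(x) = 3.37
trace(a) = -0.29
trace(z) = -2.43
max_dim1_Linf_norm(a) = 0.71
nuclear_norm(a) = 1.84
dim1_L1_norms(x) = [3.37, 3.11, 1.56]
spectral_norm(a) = 0.85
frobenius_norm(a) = 1.17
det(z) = 20.41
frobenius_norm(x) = 3.30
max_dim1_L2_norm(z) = 4.53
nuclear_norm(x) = 5.06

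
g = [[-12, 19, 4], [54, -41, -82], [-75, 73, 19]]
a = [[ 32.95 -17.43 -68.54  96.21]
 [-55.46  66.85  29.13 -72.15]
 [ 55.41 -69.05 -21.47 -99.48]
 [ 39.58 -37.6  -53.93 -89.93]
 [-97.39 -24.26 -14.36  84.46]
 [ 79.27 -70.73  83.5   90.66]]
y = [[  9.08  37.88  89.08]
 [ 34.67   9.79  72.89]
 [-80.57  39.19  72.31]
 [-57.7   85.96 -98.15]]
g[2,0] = -75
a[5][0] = 79.27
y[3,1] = 85.96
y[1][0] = 34.67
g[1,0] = 54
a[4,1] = -24.26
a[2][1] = -69.05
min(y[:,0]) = -80.57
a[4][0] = -97.39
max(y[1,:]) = 72.89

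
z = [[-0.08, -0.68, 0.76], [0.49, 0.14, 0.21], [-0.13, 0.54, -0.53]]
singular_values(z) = [1.27, 0.56, 0.1]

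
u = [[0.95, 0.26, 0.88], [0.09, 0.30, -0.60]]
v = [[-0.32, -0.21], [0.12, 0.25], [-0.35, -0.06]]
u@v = [[-0.58, -0.19], [0.22, 0.09]]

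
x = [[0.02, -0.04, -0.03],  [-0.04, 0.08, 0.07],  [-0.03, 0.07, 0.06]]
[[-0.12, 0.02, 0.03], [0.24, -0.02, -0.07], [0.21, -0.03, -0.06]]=x @ [[-0.9, -0.77, 0.71],  [1.61, -1.44, 0.25],  [1.14, 0.85, -0.87]]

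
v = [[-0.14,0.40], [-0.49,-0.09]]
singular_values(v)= [0.51, 0.41]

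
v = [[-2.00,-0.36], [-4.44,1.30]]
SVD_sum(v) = [[-1.83,0.4], [-4.51,0.99]] + [[-0.17, -0.76], [0.07, 0.31]]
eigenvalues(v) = [-2.43, 1.73]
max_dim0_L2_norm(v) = 4.87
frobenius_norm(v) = 5.05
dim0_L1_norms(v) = [6.44, 1.66]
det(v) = -4.20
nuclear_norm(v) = 5.82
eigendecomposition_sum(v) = [[-2.18, -0.21],  [-2.59, -0.25]] + [[0.18, -0.15], [-1.85, 1.55]]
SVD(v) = [[-0.38,-0.93],[-0.93,0.38]] @ diag([4.982279930106896, 0.8426664215773847]) @ [[0.98,-0.21], [0.21,0.98]]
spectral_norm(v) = 4.98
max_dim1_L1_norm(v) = 5.74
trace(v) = -0.70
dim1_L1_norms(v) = [2.36, 5.74]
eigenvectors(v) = [[-0.64, 0.1], [-0.77, -1.0]]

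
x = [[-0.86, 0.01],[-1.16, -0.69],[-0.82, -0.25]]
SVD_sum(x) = [[-0.75, -0.29], [-1.24, -0.48], [-0.8, -0.31]] + [[-0.11,0.30], [0.08,-0.21], [-0.02,0.06]]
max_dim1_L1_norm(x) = 1.85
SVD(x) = [[-0.45, 0.8], [-0.75, -0.58], [-0.48, 0.15]] @ diag([1.771897929752168, 0.3958253737950363]) @ [[0.93, 0.36],  [-0.36, 0.93]]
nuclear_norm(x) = 2.17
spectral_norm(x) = 1.77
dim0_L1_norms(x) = [2.84, 0.95]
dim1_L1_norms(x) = [0.87, 1.85, 1.07]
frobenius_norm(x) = 1.82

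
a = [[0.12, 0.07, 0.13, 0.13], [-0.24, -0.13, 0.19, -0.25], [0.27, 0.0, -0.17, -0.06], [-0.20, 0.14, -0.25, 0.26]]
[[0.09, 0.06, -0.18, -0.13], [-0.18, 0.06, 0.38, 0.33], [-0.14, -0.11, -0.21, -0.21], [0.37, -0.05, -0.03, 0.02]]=a @ [[-0.38,-0.07,-0.82,-0.83],[0.48,-0.51,-0.59,0.59],[-0.05,0.41,0.06,0.16],[0.81,0.42,-0.38,-0.72]]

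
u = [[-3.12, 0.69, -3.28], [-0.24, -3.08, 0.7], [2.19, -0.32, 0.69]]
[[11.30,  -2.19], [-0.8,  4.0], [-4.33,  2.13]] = u@[[-1.29,0.92], [-0.15,-1.49], [-2.25,-0.52]]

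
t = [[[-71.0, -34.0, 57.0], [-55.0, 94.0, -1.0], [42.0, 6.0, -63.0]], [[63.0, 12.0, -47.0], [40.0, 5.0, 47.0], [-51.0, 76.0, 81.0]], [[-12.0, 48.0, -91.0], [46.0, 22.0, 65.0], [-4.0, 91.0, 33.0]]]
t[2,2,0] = -4.0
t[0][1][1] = 94.0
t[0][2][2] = -63.0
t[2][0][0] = -12.0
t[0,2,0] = 42.0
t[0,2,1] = 6.0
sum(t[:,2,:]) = 211.0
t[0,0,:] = [-71.0, -34.0, 57.0]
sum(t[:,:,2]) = 81.0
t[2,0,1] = 48.0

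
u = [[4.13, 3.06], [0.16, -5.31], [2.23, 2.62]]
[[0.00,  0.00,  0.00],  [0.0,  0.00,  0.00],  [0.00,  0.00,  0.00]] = u@[[0.00, 0.0, -0.0],[0.0, 0.0, -0.00]]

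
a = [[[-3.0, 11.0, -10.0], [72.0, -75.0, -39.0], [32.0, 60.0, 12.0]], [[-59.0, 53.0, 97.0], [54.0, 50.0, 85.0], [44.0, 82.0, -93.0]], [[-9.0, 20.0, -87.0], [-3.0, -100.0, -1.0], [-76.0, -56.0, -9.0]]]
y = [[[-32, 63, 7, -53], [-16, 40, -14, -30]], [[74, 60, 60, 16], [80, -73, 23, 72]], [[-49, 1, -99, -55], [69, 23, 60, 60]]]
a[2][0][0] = -9.0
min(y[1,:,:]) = -73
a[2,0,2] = -87.0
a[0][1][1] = -75.0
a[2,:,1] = [20.0, -100.0, -56.0]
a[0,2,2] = 12.0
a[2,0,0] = -9.0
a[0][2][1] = 60.0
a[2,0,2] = -87.0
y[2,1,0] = 69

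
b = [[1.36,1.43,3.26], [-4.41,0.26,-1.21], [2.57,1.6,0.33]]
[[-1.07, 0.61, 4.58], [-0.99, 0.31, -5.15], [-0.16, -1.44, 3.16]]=b @ [[0.26,-0.26,0.94], [-0.47,-0.60,0.28], [-0.23,0.56,0.89]]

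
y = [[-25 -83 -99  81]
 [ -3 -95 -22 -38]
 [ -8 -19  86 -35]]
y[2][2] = 86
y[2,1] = -19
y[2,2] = 86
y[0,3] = 81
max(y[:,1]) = -19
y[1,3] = -38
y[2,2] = 86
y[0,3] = 81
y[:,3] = [81, -38, -35]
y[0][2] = -99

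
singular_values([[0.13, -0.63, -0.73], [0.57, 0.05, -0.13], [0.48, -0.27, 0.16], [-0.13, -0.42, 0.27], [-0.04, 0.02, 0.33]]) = [1.04, 0.72, 0.63]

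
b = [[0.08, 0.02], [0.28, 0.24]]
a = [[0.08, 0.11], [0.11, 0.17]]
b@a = [[0.01, 0.01], [0.05, 0.07]]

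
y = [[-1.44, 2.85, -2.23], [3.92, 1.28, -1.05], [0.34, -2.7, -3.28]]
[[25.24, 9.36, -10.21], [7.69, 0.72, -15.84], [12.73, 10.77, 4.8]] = y @ [[-0.87, -0.80, -2.45], [3.23, 0.15, -3.75], [-6.63, -3.49, 1.37]]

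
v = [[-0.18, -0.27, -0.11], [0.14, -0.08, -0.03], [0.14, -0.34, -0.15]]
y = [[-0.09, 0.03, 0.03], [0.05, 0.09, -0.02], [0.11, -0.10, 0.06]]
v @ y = [[-0.01, -0.02, -0.01], [-0.02, 0.00, 0.00], [-0.05, -0.01, 0.00]]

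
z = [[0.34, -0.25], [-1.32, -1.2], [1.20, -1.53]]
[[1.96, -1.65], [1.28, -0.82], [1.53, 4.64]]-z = [[1.62, -1.4], [2.60, 0.38], [0.33, 6.17]]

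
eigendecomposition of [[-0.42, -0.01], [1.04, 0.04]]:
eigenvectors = [[-0.39,0.02], [0.92,-1.00]]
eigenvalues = [-0.4, 0.02]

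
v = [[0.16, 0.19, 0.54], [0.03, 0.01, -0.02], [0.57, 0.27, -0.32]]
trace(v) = -0.15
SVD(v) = [[0.19,0.98,-0.01], [-0.05,0.0,-1.00], [-0.98,0.19,0.05]] @ diag([0.7124544843453835, 0.5893207380893758, 0.0031105295283748104]) @ [[-0.74, -0.32, 0.59], [0.45, 0.41, 0.79], [-0.49, 0.86, -0.16]]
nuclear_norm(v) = 1.30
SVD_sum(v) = [[-0.1, -0.04, 0.08],[0.03, 0.01, -0.02],[0.52, 0.22, -0.41]] + [[0.26, 0.23, 0.46], [0.0, 0.0, 0.00], [0.05, 0.05, 0.09]] + [[0.00, -0.00, 0.0], [0.0, -0.00, 0.00], [-0.00, 0.0, -0.00]]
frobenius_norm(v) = 0.92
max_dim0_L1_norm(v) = 0.88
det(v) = 0.00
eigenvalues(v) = [-0.68, 0.53, -0.0]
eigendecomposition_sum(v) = [[-0.21, -0.06, 0.31], [0.02, 0.01, -0.03], [0.32, 0.1, -0.47]] + [[0.37, 0.25, 0.23], [0.01, 0.01, 0.01], [0.25, 0.17, 0.15]] + [[0.0, 0.0, -0.0], [-0.0, -0.00, 0.0], [0.0, 0.00, -0.00]]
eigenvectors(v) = [[0.55, -0.83, 0.49], [-0.05, -0.03, -0.86], [-0.83, -0.56, 0.15]]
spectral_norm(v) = 0.71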